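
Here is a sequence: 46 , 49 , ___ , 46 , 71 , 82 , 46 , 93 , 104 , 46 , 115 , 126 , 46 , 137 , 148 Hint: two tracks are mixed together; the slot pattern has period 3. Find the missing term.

Positions follow the repeating pattern ABB; grouping by letter gives 2 tracks.
Subsequence A = 46, 46, 46, 46, 46: constant 46.
Subsequence B = 49, ?, 71, 82, 93, 104, 115, 126, 137, 148: arithmetic, step +11.
So the missing entry in subsequence B is 60.

60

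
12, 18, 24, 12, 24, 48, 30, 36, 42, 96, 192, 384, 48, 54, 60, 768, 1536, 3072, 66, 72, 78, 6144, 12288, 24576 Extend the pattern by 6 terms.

The slot pattern repeats as AAABBB (period 6), so there are 2 interleaved tracks.
Subsequence A: 12, 18, 24, 30, 36, 42, 48, 54, 60, 66, 72, 78 — arithmetic, step +6.
Subsequence B: 12, 24, 48, 96, 192, 384, 768, 1536, 3072, 6144, 12288, 24576 — geometric, ×2 each step.
Position 25 falls in subsequence A as its term 13, giving 84.
Position 26 → subsequence A, term 14 = 90.
Term 27 comes from subsequence A (its 15th entry): 96.
Term 28 comes from subsequence B (its 13th entry): 49152.
Position 29 → subsequence B, term 14 = 98304.
Position 30 → subsequence B, term 15 = 196608.

84, 90, 96, 49152, 98304, 196608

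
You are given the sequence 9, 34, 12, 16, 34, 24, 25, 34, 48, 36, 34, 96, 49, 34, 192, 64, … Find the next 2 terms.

34, 384

Split by position mod 3 into 3 tracks.
Subsequence A: 9, 16, 25, 36, 49, 64. Perfect squares starting at 3².
Subsequence B: 34, 34, 34, 34, 34. The constant sequence 34.
Subsequence C: 12, 24, 48, 96, 192. Multiplying by 2 each time.
Position 17 falls in subsequence B as its term 6, giving 34.
The 18th slot belongs to subsequence C; its 6th term is 384.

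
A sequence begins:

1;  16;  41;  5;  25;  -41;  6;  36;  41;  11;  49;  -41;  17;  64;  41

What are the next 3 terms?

28, 81, -41

Taking every 3rd term gives 3 separate tracks.
Track A = 1, 5, 6, 11, 17: a Fibonacci-like recurrence a_n = a_{n-1} + a_{n-2}.
Track B = 16, 25, 36, 49, 64: the squares 4², 5², 6², ….
Track C = 41, -41, 41, -41, 41: the oscillation 41·(−1)^(n+1).
The 16th slot belongs to track A; its 6th term is 28.
The 17th slot belongs to track B; its 6th term is 81.
Position 18 falls in track C as its term 6, giving -41.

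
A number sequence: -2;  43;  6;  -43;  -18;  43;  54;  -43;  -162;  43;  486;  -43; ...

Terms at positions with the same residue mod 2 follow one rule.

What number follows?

-1458

The terms cycle through 2 interleaved subsequences.
Subsequence A: -2, 6, -18, 54, -162, 486 — a geometric progression (common ratio -3).
Subsequence B: 43, -43, 43, -43, 43, -43 — alternating ±43.
Term 13 comes from subsequence A (its 7th entry): -1458.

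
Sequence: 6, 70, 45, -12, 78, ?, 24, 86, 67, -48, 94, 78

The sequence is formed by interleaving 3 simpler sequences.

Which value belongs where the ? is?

Taking every 3rd term gives 3 separate tracks.
Subsequence A: 6, -12, 24, -48 — geometric with ratio -2.
Subsequence B: 70, 78, 86, 94 — arithmetic with common difference +8.
Subsequence C: 45, ?, 67, 78 — arithmetic with common difference +11.
The gap is subsequence C's term 2; the rule gives 56.

56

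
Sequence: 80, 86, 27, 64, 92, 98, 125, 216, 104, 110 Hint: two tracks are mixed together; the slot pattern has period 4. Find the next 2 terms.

343, 512

Reading positions in blocks of 4 reveals the pattern AABB — 2 tracks woven together.
Subsequence A is 80, 86, 92, 98, 104, 110, which is linear: a_n = 74 + 6·n.
Subsequence B is 27, 64, 125, 216, which is perfect cubes starting at 3³.
The 11th slot belongs to subsequence B; its 5th term is 343.
Term 12 comes from subsequence B (its 6th entry): 512.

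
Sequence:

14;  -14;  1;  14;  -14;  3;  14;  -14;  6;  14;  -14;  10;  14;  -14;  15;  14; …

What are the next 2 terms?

Reading positions in blocks of 3 reveals the pattern AAB — 2 tracks woven together.
Stream A: 14, -14, 14, -14, 14, -14, 14, -14, 14, -14, 14 — alternating ±14.
Stream B: 1, 3, 6, 10, 15 — the triangular numbers T_1, T_2, ….
The 17th slot belongs to stream A; its 12th term is -14.
Position 18 → stream B, term 6 = 21.

-14, 21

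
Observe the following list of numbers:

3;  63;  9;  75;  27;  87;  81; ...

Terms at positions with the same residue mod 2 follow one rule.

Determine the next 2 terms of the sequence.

Split by position mod 2 into 2 tracks.
Track A is 3, 9, 27, 81, which is successive powers of 3.
Track B is 63, 75, 87, which is adding 12 each time.
The 8th slot belongs to track B; its 4th term is 99.
The 9th slot belongs to track A; its 5th term is 243.

99, 243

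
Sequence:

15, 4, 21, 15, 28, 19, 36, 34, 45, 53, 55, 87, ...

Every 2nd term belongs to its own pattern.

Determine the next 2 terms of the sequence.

66, 140

The terms cycle through 2 interleaved subsequences.
Track A: 15, 21, 28, 36, 45, 55 — triangular numbers n(n+1)/2 for n = 5, 6, ….
Track B: 4, 15, 19, 34, 53, 87 — each term equals the sum of the previous two.
Position 13 → track A, term 7 = 66.
Term 14 comes from track B (its 7th entry): 140.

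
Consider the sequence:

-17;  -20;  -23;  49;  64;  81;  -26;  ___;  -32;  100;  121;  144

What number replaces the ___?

-29

The slot pattern repeats as AAABBB (period 6), so there are 2 interleaved tracks.
Stream A: -17, -20, -23, -26, ?, -32 (subtracting 3 each time).
Stream B: 49, 64, 81, 100, 121, 144 (perfect squares starting at 7²).
So the missing entry in stream A is -29.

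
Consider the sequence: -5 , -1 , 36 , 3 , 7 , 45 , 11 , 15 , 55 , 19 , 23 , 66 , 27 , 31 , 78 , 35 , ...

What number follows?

Positions follow the repeating pattern AAB; grouping by letter gives 2 tracks.
Track A: -5, -1, 3, 7, 11, 15, 19, 23, 27, 31, 35 — adding 4 each time.
Track B: 36, 45, 55, 66, 78 — triangular numbers n(n+1)/2 for n = 8, 9, ….
Position 17 → track A, term 12 = 39.

39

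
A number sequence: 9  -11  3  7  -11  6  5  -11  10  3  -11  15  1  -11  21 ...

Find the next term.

-1

Read the sequence 3 terms at a time; column i is its own pattern.
Track A: 9, 7, 5, 3, 1 (arithmetic with common difference −2).
Track B: -11, -11, -11, -11, -11 (constant -11).
Track C: 3, 6, 10, 15, 21 (the triangular numbers T_2, T_3, …).
Term 16 comes from track A (its 6th entry): -1.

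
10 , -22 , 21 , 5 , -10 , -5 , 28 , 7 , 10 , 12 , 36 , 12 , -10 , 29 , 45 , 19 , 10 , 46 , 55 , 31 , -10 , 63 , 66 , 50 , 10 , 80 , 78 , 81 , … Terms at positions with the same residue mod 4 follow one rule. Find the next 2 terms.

Split by position mod 4 into 4 tracks.
Subsequence A: 10, -10, 10, -10, 10, -10, 10. The oscillation 10·(−1)^(n+1).
Subsequence B: -22, -5, 12, 29, 46, 63, 80. Arithmetic, step +17.
Subsequence C: 21, 28, 36, 45, 55, 66, 78. Triangular numbers starting at T_6.
Subsequence D: 5, 7, 12, 19, 31, 50, 81. A Fibonacci-like recurrence a_n = a_{n-1} + a_{n-2}.
Term 29 comes from subsequence A (its 8th entry): -10.
Term 30 comes from subsequence B (its 8th entry): 97.

-10, 97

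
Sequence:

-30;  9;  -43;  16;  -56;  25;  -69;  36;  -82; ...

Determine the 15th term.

Odd-indexed and even-indexed terms follow separate rules.
Track A is -30, -43, -56, -69, -82, which is subtracting 13 each time.
Track B is 9, 16, 25, 36, which is consecutive squares n² from n = 3.
The 15th slot belongs to track A; its 8th term is -121.

-121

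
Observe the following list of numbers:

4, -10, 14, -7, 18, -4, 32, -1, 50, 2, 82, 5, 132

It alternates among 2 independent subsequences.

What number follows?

8

Taking every 2nd term gives 2 separate tracks.
Track A: 4, 14, 18, 32, 50, 82, 132 (a Fibonacci-like recurrence a_n = a_{n-1} + a_{n-2}).
Track B: -10, -7, -4, -1, 2, 5 (arithmetic with common difference +3).
Position 14 → track B, term 7 = 8.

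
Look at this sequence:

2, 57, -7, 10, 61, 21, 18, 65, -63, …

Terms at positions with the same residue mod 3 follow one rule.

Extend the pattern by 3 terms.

Split by position mod 3: positions 1, 4, 7, … form one track, and each other residue class forms its own.
Track A: 2, 10, 18 — arithmetic with common difference +8.
Track B: 57, 61, 65 — adding 4 each time.
Track C: -7, 21, -63 — a geometric progression (common ratio -3).
The 10th slot belongs to track A; its 4th term is 26.
The 11th slot belongs to track B; its 4th term is 69.
The 12th slot belongs to track C; its 4th term is 189.

26, 69, 189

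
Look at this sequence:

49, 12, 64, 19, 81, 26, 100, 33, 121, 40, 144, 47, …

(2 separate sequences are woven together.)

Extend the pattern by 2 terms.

169, 54

Odd-indexed and even-indexed terms follow separate rules.
Stream A: 49, 64, 81, 100, 121, 144. Perfect squares starting at 7².
Stream B: 12, 19, 26, 33, 40, 47. Arithmetic, step +7.
The 13th slot belongs to stream A; its 7th term is 169.
Term 14 comes from stream B (its 7th entry): 54.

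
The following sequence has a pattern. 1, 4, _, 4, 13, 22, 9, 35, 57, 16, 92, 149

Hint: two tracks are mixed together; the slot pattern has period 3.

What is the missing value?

9

Positions follow the repeating pattern ABB; grouping by letter gives 2 tracks.
Subsequence A: 1, 4, 9, 16 (perfect squares starting at 1²).
Subsequence B: 4, ?, 13, 22, 35, 57, 92, 149 (Fibonacci-style (each term is the sum of the two before it)).
So the missing entry in subsequence B is 9.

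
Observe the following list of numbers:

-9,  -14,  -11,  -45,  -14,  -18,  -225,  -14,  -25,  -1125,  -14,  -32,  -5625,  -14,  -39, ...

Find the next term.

Split by position mod 3: positions 1, 4, 7, … form one track, and each other residue class forms its own.
Stream A: -9, -45, -225, -1125, -5625. Multiplying by 5 each time.
Stream B: -14, -14, -14, -14, -14. Constant -14.
Stream C: -11, -18, -25, -32, -39. Subtracting 7 each time.
Term 16 comes from stream A (its 6th entry): -28125.

-28125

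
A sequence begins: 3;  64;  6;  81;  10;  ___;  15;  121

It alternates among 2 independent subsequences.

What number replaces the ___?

100

Positions 1, 3, 5, … form one subsequence and positions 2, 4, 6, … form another.
Track A: 3, 6, 10, 15. Triangular numbers starting at T_2.
Track B: 64, 81, ?, 121. Consecutive squares n² from n = 8.
The gap is track B's term 3; the rule gives 100.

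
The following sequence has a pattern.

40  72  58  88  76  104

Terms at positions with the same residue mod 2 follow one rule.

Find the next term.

94

The terms cycle through 2 interleaved subsequences.
Subsequence A = 40, 58, 76: adding 18 each time.
Subsequence B = 72, 88, 104: arithmetic, step +16.
The 7th slot belongs to subsequence A; its 4th term is 94.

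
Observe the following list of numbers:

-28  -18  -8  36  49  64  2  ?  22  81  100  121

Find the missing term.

12

The slot pattern repeats as AAABBB (period 6), so there are 2 interleaved tracks.
Track A: -28, -18, -8, 2, ?, 22 — arithmetic with common difference +10.
Track B: 36, 49, 64, 81, 100, 121 — perfect squares starting at 6².
Track A's pattern makes the blank 12.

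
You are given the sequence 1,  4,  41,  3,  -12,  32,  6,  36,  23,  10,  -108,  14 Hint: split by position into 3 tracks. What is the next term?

15

Split by position mod 3: positions 1, 4, 7, … form one track, and each other residue class forms its own.
Track A = 1, 3, 6, 10: triangular numbers starting at T_1.
Track B = 4, -12, 36, -108: a geometric progression (common ratio -3).
Track C = 41, 32, 23, 14: subtracting 9 each time.
Position 13 → track A, term 5 = 15.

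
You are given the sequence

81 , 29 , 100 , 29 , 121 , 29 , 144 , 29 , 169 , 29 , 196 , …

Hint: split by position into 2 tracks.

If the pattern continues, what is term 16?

29

Positions 1, 3, 5, … form one subsequence and positions 2, 4, 6, … form another.
Stream A: 81, 100, 121, 144, 169, 196. The squares 9², 10², 11², ….
Stream B: 29, 29, 29, 29, 29. Always 29.
Term 16 comes from stream B (its 8th entry): 29.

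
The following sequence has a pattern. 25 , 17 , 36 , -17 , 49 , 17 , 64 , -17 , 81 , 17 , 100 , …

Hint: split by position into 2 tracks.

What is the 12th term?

-17

Odd-indexed and even-indexed terms follow separate rules.
Subsequence A: 25, 36, 49, 64, 81, 100 (perfect squares starting at 5²).
Subsequence B: 17, -17, 17, -17, 17 (the oscillation 17·(−1)^(n+1)).
Position 12 falls in subsequence B as its term 6, giving -17.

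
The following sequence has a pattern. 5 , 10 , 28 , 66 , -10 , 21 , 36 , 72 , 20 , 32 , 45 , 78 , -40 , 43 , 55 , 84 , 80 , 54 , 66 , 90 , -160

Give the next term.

Split by position mod 4 into 4 tracks.
Subsequence A is 5, -10, 20, -40, 80, -160, which is a geometric progression (common ratio -2).
Subsequence B is 10, 21, 32, 43, 54, which is linear: a_n = -1 + 11·n.
Subsequence C is 28, 36, 45, 55, 66, which is triangular numbers n(n+1)/2 for n = 7, 8, ….
Subsequence D is 66, 72, 78, 84, 90, which is linear: a_n = 60 + 6·n.
Position 22 → subsequence B, term 6 = 65.

65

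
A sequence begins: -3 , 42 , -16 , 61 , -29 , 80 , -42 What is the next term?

99

Taking every 2nd term gives 2 separate tracks.
Subsequence A: -3, -16, -29, -42 — subtracting 13 each time.
Subsequence B: 42, 61, 80 — linear: a_n = 23 + 19·n.
The 8th slot belongs to subsequence B; its 4th term is 99.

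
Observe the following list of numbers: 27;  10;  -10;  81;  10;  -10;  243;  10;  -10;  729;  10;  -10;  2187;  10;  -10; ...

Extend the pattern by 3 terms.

Reading positions in blocks of 3 reveals the pattern ABB — 2 tracks woven together.
Subsequence A: 27, 81, 243, 729, 2187 (powers of 3).
Subsequence B: 10, -10, 10, -10, 10, -10, 10, -10, 10, -10 (alternating ±10).
Position 16 falls in subsequence A as its term 6, giving 6561.
Position 17 falls in subsequence B as its term 11, giving 10.
Position 18 → subsequence B, term 12 = -10.

6561, 10, -10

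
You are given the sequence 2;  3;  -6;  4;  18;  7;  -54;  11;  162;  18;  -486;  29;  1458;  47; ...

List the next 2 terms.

Odd-indexed and even-indexed terms follow separate rules.
Track A = 2, -6, 18, -54, 162, -486, 1458: a geometric progression (common ratio -3).
Track B = 3, 4, 7, 11, 18, 29, 47: Fibonacci-style (each term is the sum of the two before it).
Position 15 falls in track A as its term 8, giving -4374.
Position 16 falls in track B as its term 8, giving 76.

-4374, 76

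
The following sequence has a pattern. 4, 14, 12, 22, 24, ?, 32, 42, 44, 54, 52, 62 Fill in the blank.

The slot pattern repeats as AABB (period 4), so there are 2 interleaved tracks.
Track A: 4, 14, 24, ?, 44, 54. Adding 10 each time.
Track B: 12, 22, 32, 42, 52, 62. Adding 10 each time.
Filling track A at index 4 by its rule yields 34.

34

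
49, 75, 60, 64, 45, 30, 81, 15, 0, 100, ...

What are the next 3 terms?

The slot pattern repeats as ABB (period 3), so there are 2 interleaved tracks.
Stream A: 49, 64, 81, 100 (perfect squares starting at 7²).
Stream B: 75, 60, 45, 30, 15, 0 (arithmetic with common difference −15).
The 11th slot belongs to stream B; its 7th term is -15.
Position 12 falls in stream B as its term 8, giving -30.
Position 13 → stream A, term 5 = 121.

-15, -30, 121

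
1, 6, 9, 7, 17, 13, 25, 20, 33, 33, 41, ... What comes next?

53

Split by position mod 2 into 2 tracks.
Track A: 1, 9, 17, 25, 33, 41 (linear: a_n = -7 + 8·n).
Track B: 6, 7, 13, 20, 33 (a Fibonacci-like recurrence a_n = a_{n-1} + a_{n-2}).
Position 12 falls in track B as its term 6, giving 53.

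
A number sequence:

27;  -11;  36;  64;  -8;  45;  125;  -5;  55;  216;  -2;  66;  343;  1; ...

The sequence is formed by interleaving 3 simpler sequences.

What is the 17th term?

Split by position mod 3 into 3 tracks.
Track A = 27, 64, 125, 216, 343: the cubes 3³, 4³, 5³, ….
Track B = -11, -8, -5, -2, 1: adding 3 each time.
Track C = 36, 45, 55, 66: triangular numbers n(n+1)/2 for n = 8, 9, ….
The 17th slot belongs to track B; its 6th term is 4.

4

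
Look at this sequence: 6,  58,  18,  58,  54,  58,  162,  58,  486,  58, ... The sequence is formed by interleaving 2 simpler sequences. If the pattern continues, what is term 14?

Split by position mod 2 into 2 tracks.
Track A: 6, 18, 54, 162, 486 — geometric, ×3 each step.
Track B: 58, 58, 58, 58, 58 — always 58.
Term 14 comes from track B (its 7th entry): 58.

58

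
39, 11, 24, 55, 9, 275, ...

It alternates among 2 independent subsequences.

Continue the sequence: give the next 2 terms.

-6, 1375

The terms cycle through 2 interleaved subsequences.
Stream A: 39, 24, 9 (subtracting 15 each time).
Stream B: 11, 55, 275 (a geometric progression (common ratio 5)).
Position 7 → stream A, term 4 = -6.
Position 8 → stream B, term 4 = 1375.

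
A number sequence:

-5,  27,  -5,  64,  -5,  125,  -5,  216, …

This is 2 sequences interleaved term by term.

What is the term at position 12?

512

Split by position mod 2 into 2 tracks.
Subsequence A is -5, -5, -5, -5, which is always -5.
Subsequence B is 27, 64, 125, 216, which is consecutive cubes n³ from n = 3.
Term 12 comes from subsequence B (its 6th entry): 512.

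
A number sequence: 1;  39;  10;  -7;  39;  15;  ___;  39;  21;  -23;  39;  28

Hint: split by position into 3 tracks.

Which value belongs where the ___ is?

-15

Taking every 3rd term gives 3 separate tracks.
Subsequence A: 1, -7, ?, -23 (arithmetic, step −8).
Subsequence B: 39, 39, 39, 39 (always 39).
Subsequence C: 10, 15, 21, 28 (triangular numbers n(n+1)/2 for n = 4, 5, …).
So the missing entry in subsequence A is -15.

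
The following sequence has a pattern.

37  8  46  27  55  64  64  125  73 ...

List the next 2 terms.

Positions 1, 3, 5, … form one subsequence and positions 2, 4, 6, … form another.
Track A: 37, 46, 55, 64, 73 — arithmetic with common difference +9.
Track B: 8, 27, 64, 125 — the cubes 2³, 3³, 4³, ….
Position 10 → track B, term 5 = 216.
Term 11 comes from track A (its 6th entry): 82.

216, 82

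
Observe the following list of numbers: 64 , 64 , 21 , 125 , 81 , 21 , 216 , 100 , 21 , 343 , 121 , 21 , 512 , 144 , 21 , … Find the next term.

729

The terms cycle through 3 interleaved subsequences.
Subsequence A: 64, 125, 216, 343, 512. Perfect cubes starting at 4³.
Subsequence B: 64, 81, 100, 121, 144. Consecutive squares n² from n = 8.
Subsequence C: 21, 21, 21, 21, 21. Constant 21.
Term 16 comes from subsequence A (its 6th entry): 729.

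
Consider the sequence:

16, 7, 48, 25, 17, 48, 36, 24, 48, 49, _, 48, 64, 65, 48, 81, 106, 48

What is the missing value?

Split by position mod 3: positions 1, 4, 7, … form one track, and each other residue class forms its own.
Track A: 16, 25, 36, 49, 64, 81. The squares 4², 5², 6², ….
Track B: 7, 17, 24, ?, 65, 106. Fibonacci-style (each term is the sum of the two before it).
Track C: 48, 48, 48, 48, 48, 48. Always 48.
So the missing entry in track B is 41.

41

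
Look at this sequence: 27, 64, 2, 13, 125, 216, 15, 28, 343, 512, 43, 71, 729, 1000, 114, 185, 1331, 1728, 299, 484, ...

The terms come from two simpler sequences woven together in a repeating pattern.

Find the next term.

2197

Positions follow the repeating pattern AABB; grouping by letter gives 2 tracks.
Stream A: 27, 64, 125, 216, 343, 512, 729, 1000, 1331, 1728. Consecutive cubes n³ from n = 3.
Stream B: 2, 13, 15, 28, 43, 71, 114, 185, 299, 484. Fibonacci-style (each term is the sum of the two before it).
Term 21 comes from stream A (its 11th entry): 2197.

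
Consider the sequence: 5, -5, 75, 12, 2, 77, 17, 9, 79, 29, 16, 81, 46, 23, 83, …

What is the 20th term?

Read the sequence 3 terms at a time; column i is its own pattern.
Track A is 5, 12, 17, 29, 46, which is Fibonacci-style (each term is the sum of the two before it).
Track B is -5, 2, 9, 16, 23, which is linear: a_n = -12 + 7·n.
Track C is 75, 77, 79, 81, 83, which is linear: a_n = 73 + 2·n.
Term 20 comes from track B (its 7th entry): 37.

37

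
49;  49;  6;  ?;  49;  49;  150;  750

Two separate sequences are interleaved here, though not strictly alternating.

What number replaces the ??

30

The slot pattern repeats as AABB (period 4), so there are 2 interleaved tracks.
Stream A: 49, 49, 49, 49. The constant sequence 49.
Stream B: 6, ?, 150, 750. Geometric with ratio 5.
Filling stream B at index 2 by its rule yields 30.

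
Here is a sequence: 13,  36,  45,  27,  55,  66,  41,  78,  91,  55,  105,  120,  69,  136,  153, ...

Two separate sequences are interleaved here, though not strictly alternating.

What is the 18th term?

Positions follow the repeating pattern ABB; grouping by letter gives 2 tracks.
Stream A: 13, 27, 41, 55, 69 — adding 14 each time.
Stream B: 36, 45, 55, 66, 78, 91, 105, 120, 136, 153 — triangular numbers n(n+1)/2 for n = 8, 9, ….
Position 18 → stream B, term 12 = 190.

190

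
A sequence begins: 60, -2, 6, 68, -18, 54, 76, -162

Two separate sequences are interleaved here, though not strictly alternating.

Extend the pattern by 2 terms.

486, 84

Positions follow the repeating pattern ABB; grouping by letter gives 2 tracks.
Stream A: 60, 68, 76 — arithmetic, step +8.
Stream B: -2, 6, -18, 54, -162 — a geometric progression (common ratio -3).
Term 9 comes from stream B (its 6th entry): 486.
Position 10 falls in stream A as its term 4, giving 84.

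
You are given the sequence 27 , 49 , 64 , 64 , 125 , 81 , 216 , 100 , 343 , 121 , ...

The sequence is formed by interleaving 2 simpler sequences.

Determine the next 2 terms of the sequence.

Taking every 2nd term gives 2 separate tracks.
Track A is 27, 64, 125, 216, 343, which is the cubes 3³, 4³, 5³, ….
Track B is 49, 64, 81, 100, 121, which is consecutive squares n² from n = 7.
Position 11 → track A, term 6 = 512.
Position 12 falls in track B as its term 6, giving 144.

512, 144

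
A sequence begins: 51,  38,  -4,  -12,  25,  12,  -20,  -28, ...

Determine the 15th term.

Positions follow the repeating pattern AABB; grouping by letter gives 2 tracks.
Stream A: 51, 38, 25, 12. Arithmetic with common difference −13.
Stream B: -4, -12, -20, -28. Linear: a_n = 4 − 8·n.
Term 15 comes from stream B (its 7th entry): -52.

-52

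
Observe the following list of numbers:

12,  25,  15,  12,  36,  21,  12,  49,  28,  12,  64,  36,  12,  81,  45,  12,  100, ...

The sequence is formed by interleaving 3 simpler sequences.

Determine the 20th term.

Taking every 3rd term gives 3 separate tracks.
Track A: 12, 12, 12, 12, 12, 12 (always 12).
Track B: 25, 36, 49, 64, 81, 100 (consecutive squares n² from n = 5).
Track C: 15, 21, 28, 36, 45 (triangular numbers n(n+1)/2 for n = 5, 6, …).
Position 20 → track B, term 7 = 121.

121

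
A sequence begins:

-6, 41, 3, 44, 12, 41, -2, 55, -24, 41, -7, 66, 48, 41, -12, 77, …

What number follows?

The terms cycle through 4 interleaved subsequences.
Track A is -6, 12, -24, 48, which is geometric, ×-2 each step.
Track B is 41, 41, 41, 41, which is always 41.
Track C is 3, -2, -7, -12, which is linear: a_n = 8 − 5·n.
Track D is 44, 55, 66, 77, which is linear: a_n = 33 + 11·n.
Position 17 → track A, term 5 = -96.

-96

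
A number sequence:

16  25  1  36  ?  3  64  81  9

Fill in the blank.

49

Reading positions in blocks of 3 reveals the pattern AAB — 2 tracks woven together.
Stream A = 16, 25, 36, ?, 64, 81: consecutive squares n² from n = 4.
Stream B = 1, 3, 9: multiplying by 3 each time.
The gap is stream A's term 4; the rule gives 49.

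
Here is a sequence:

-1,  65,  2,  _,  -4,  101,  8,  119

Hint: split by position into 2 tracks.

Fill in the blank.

83

The terms cycle through 2 interleaved subsequences.
Track A: -1, 2, -4, 8 — a geometric progression (common ratio -2).
Track B: 65, ?, 101, 119 — arithmetic, step +18.
Track B's pattern makes the blank 83.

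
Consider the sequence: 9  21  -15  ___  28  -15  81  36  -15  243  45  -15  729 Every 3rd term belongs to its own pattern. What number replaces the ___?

Taking every 3rd term gives 3 separate tracks.
Track A: 9, ?, 81, 243, 729 (multiplying by 3 each time).
Track B: 21, 28, 36, 45 (triangular numbers starting at T_6).
Track C: -15, -15, -15, -15 (the constant sequence -15).
Filling track A at index 2 by its rule yields 27.

27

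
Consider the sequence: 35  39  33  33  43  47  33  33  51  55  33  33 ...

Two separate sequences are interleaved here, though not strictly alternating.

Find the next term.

Reading positions in blocks of 4 reveals the pattern AABB — 2 tracks woven together.
Subsequence A: 35, 39, 43, 47, 51, 55 — adding 4 each time.
Subsequence B: 33, 33, 33, 33, 33, 33 — the constant sequence 33.
Position 13 → subsequence A, term 7 = 59.

59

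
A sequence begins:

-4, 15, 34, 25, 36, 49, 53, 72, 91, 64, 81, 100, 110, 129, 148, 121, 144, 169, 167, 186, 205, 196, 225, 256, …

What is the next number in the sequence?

224

Reading positions in blocks of 6 reveals the pattern AAABBB — 2 tracks woven together.
Subsequence A is -4, 15, 34, 53, 72, 91, 110, 129, 148, 167, 186, 205, which is arithmetic with common difference +19.
Subsequence B is 25, 36, 49, 64, 81, 100, 121, 144, 169, 196, 225, 256, which is perfect squares starting at 5².
Position 25 → subsequence A, term 13 = 224.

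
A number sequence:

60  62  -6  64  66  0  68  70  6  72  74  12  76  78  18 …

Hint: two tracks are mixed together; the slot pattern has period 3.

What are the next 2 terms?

80, 82

The slot pattern repeats as AAB (period 3), so there are 2 interleaved tracks.
Track A: 60, 62, 64, 66, 68, 70, 72, 74, 76, 78. Adding 2 each time.
Track B: -6, 0, 6, 12, 18. Arithmetic, step +6.
The 16th slot belongs to track A; its 11th term is 80.
Term 17 comes from track A (its 12th entry): 82.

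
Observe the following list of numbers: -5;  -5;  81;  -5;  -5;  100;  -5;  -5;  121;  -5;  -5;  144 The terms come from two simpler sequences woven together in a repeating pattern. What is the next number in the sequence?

Reading positions in blocks of 3 reveals the pattern AAB — 2 tracks woven together.
Track A = -5, -5, -5, -5, -5, -5, -5, -5: always -5.
Track B = 81, 100, 121, 144: the squares 9², 10², 11², ….
Position 13 falls in track A as its term 9, giving -5.

-5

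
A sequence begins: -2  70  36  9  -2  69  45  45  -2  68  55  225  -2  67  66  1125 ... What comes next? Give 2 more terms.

-2, 66

Taking every 4th term gives 4 separate tracks.
Stream A: -2, -2, -2, -2 (the constant sequence -2).
Stream B: 70, 69, 68, 67 (linear: a_n = 71 − n).
Stream C: 36, 45, 55, 66 (the triangular numbers T_8, T_9, …).
Stream D: 9, 45, 225, 1125 (geometric with ratio 5).
Position 17 falls in stream A as its term 5, giving -2.
Position 18 falls in stream B as its term 5, giving 66.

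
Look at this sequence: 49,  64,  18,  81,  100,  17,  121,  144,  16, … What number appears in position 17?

324

Reading positions in blocks of 3 reveals the pattern AAB — 2 tracks woven together.
Stream A: 49, 64, 81, 100, 121, 144. Consecutive squares n² from n = 7.
Stream B: 18, 17, 16. Arithmetic with common difference −1.
The 17th slot belongs to stream A; its 12th term is 324.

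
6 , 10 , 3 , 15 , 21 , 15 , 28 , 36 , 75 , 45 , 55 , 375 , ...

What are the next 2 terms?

66, 78

Positions follow the repeating pattern AAB; grouping by letter gives 2 tracks.
Track A: 6, 10, 15, 21, 28, 36, 45, 55 (triangular numbers n(n+1)/2 for n = 3, 4, …).
Track B: 3, 15, 75, 375 (geometric, ×5 each step).
The 13th slot belongs to track A; its 9th term is 66.
Term 14 comes from track A (its 10th entry): 78.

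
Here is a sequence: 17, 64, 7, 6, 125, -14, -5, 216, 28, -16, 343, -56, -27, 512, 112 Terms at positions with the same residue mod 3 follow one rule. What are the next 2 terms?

-38, 729

Split by position mod 3 into 3 tracks.
Track A = 17, 6, -5, -16, -27: arithmetic with common difference −11.
Track B = 64, 125, 216, 343, 512: the cubes 4³, 5³, 6³, ….
Track C = 7, -14, 28, -56, 112: geometric with ratio -2.
Position 16 → track A, term 6 = -38.
Term 17 comes from track B (its 6th entry): 729.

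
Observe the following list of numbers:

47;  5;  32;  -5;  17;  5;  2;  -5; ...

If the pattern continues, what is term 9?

-13

Odd-indexed and even-indexed terms follow separate rules.
Track A: 47, 32, 17, 2 — subtracting 15 each time.
Track B: 5, -5, 5, -5 — oscillating between 5 and -5.
The 9th slot belongs to track A; its 5th term is -13.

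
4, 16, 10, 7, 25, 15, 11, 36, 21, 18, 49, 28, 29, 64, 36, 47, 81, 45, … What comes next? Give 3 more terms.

76, 100, 55

Split by position mod 3: positions 1, 4, 7, … form one track, and each other residue class forms its own.
Track A: 4, 7, 11, 18, 29, 47 — Fibonacci-style (each term is the sum of the two before it).
Track B: 16, 25, 36, 49, 64, 81 — perfect squares starting at 4².
Track C: 10, 15, 21, 28, 36, 45 — triangular numbers starting at T_4.
The 19th slot belongs to track A; its 7th term is 76.
The 20th slot belongs to track B; its 7th term is 100.
Term 21 comes from track C (its 7th entry): 55.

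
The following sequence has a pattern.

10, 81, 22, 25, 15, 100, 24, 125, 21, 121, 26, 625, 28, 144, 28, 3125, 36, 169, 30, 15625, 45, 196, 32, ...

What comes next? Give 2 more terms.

78125, 55

Split by position mod 4: positions 1, 5, 9, … form one track, and each other residue class forms its own.
Subsequence A: 10, 15, 21, 28, 36, 45 (the triangular numbers T_4, T_5, …).
Subsequence B: 81, 100, 121, 144, 169, 196 (consecutive squares n² from n = 9).
Subsequence C: 22, 24, 26, 28, 30, 32 (linear: a_n = 20 + 2·n).
Subsequence D: 25, 125, 625, 3125, 15625 (powers 5^2, 5^3, 5^4, …).
The 24th slot belongs to subsequence D; its 6th term is 78125.
Position 25 → subsequence A, term 7 = 55.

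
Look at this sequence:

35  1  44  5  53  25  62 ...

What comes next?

125

Split by position mod 2 into 2 tracks.
Track A = 35, 44, 53, 62: adding 9 each time.
Track B = 1, 5, 25: powers of 5.
The 8th slot belongs to track B; its 4th term is 125.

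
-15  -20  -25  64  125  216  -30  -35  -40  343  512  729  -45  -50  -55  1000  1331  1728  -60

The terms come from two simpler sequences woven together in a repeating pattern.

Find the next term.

-65

Reading positions in blocks of 6 reveals the pattern AAABBB — 2 tracks woven together.
Stream A is -15, -20, -25, -30, -35, -40, -45, -50, -55, -60, which is arithmetic, step −5.
Stream B is 64, 125, 216, 343, 512, 729, 1000, 1331, 1728, which is perfect cubes starting at 4³.
The 20th slot belongs to stream A; its 11th term is -65.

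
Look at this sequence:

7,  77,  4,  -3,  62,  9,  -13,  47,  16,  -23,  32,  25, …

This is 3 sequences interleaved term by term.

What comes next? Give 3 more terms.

Read the sequence 3 terms at a time; column i is its own pattern.
Track A: 7, -3, -13, -23 (linear: a_n = 17 − 10·n).
Track B: 77, 62, 47, 32 (linear: a_n = 92 − 15·n).
Track C: 4, 9, 16, 25 (perfect squares starting at 2²).
The 13th slot belongs to track A; its 5th term is -33.
Term 14 comes from track B (its 5th entry): 17.
Position 15 falls in track C as its term 5, giving 36.

-33, 17, 36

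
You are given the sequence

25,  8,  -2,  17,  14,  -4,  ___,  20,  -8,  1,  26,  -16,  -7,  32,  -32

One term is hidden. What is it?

9

Read the sequence 3 terms at a time; column i is its own pattern.
Stream A is 25, 17, ?, 1, -7, which is linear: a_n = 33 − 8·n.
Stream B is 8, 14, 20, 26, 32, which is arithmetic, step +6.
Stream C is -2, -4, -8, -16, -32, which is multiplying by 2 each time.
The gap is stream A's term 3; the rule gives 9.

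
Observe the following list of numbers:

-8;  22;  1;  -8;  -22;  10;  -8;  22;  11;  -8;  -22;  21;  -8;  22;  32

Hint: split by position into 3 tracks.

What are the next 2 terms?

-8, -22

Taking every 3rd term gives 3 separate tracks.
Subsequence A: -8, -8, -8, -8, -8. Constant -8.
Subsequence B: 22, -22, 22, -22, 22. The oscillation 22·(−1)^(n+1).
Subsequence C: 1, 10, 11, 21, 32. Each term equals the sum of the previous two.
Term 16 comes from subsequence A (its 6th entry): -8.
Position 17 → subsequence B, term 6 = -22.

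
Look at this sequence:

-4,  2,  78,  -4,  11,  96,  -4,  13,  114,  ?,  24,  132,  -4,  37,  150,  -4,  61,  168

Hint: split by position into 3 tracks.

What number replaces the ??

-4

Split by position mod 3: positions 1, 4, 7, … form one track, and each other residue class forms its own.
Subsequence A: -4, -4, -4, ?, -4, -4. The constant sequence -4.
Subsequence B: 2, 11, 13, 24, 37, 61. A Fibonacci-like recurrence a_n = a_{n-1} + a_{n-2}.
Subsequence C: 78, 96, 114, 132, 150, 168. Arithmetic with common difference +18.
Filling subsequence A at index 4 by its rule yields -4.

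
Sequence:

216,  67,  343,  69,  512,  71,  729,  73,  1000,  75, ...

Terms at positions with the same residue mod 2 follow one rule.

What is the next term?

Taking every 2nd term gives 2 separate tracks.
Track A: 216, 343, 512, 729, 1000 — perfect cubes starting at 6³.
Track B: 67, 69, 71, 73, 75 — arithmetic, step +2.
Position 11 → track A, term 6 = 1331.

1331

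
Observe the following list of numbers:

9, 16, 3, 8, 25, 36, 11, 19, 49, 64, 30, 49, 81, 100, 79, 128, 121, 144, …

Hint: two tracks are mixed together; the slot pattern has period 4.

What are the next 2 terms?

The slot pattern repeats as AABB (period 4), so there are 2 interleaved tracks.
Track A: 9, 16, 25, 36, 49, 64, 81, 100, 121, 144. Perfect squares starting at 3².
Track B: 3, 8, 11, 19, 30, 49, 79, 128. Each term equals the sum of the previous two.
Position 19 falls in track B as its term 9, giving 207.
Term 20 comes from track B (its 10th entry): 335.

207, 335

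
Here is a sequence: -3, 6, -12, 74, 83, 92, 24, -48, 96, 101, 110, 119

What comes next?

The slot pattern repeats as AAABBB (period 6), so there are 2 interleaved tracks.
Track A: -3, 6, -12, 24, -48, 96. Geometric, ×-2 each step.
Track B: 74, 83, 92, 101, 110, 119. Adding 9 each time.
Position 13 falls in track A as its term 7, giving -192.

-192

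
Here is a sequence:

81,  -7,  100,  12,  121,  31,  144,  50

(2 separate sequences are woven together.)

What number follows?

Odd-indexed and even-indexed terms follow separate rules.
Subsequence A: 81, 100, 121, 144 (perfect squares starting at 9²).
Subsequence B: -7, 12, 31, 50 (linear: a_n = -26 + 19·n).
Position 9 → subsequence A, term 5 = 169.

169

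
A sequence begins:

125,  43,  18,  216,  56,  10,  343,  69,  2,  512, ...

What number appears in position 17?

The terms cycle through 3 interleaved subsequences.
Stream A: 125, 216, 343, 512 — consecutive cubes n³ from n = 5.
Stream B: 43, 56, 69 — adding 13 each time.
Stream C: 18, 10, 2 — arithmetic, step −8.
The 17th slot belongs to stream B; its 6th term is 108.

108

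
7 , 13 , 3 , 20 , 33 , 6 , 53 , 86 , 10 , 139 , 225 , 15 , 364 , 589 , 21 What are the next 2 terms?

The slot pattern repeats as AAB (period 3), so there are 2 interleaved tracks.
Stream A = 7, 13, 20, 33, 53, 86, 139, 225, 364, 589: a Fibonacci-like recurrence a_n = a_{n-1} + a_{n-2}.
Stream B = 3, 6, 10, 15, 21: the triangular numbers T_2, T_3, ….
The 16th slot belongs to stream A; its 11th term is 953.
Position 17 → stream A, term 12 = 1542.

953, 1542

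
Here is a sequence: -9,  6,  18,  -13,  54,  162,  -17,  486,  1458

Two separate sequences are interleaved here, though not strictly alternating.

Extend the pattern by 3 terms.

-21, 4374, 13122

The slot pattern repeats as ABB (period 3), so there are 2 interleaved tracks.
Track A is -9, -13, -17, which is arithmetic, step −4.
Track B is 6, 18, 54, 162, 486, 1458, which is multiplying by 3 each time.
Position 10 → track A, term 4 = -21.
Term 11 comes from track B (its 7th entry): 4374.
Term 12 comes from track B (its 8th entry): 13122.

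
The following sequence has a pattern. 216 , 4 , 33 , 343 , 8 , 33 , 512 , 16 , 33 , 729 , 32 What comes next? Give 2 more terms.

Taking every 3rd term gives 3 separate tracks.
Track A: 216, 343, 512, 729 — the cubes 6³, 7³, 8³, ….
Track B: 4, 8, 16, 32 — powers of 2.
Track C: 33, 33, 33 — always 33.
Term 12 comes from track C (its 4th entry): 33.
Term 13 comes from track A (its 5th entry): 1000.

33, 1000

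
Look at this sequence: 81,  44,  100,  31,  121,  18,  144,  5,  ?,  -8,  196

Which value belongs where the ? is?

169

Taking every 2nd term gives 2 separate tracks.
Stream A: 81, 100, 121, 144, ?, 196 (the squares 9², 10², 11², …).
Stream B: 44, 31, 18, 5, -8 (arithmetic, step −13).
The gap is stream A's term 5; the rule gives 169.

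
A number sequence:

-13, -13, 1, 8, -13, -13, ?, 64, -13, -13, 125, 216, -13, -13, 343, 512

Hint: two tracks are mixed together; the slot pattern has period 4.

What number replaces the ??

27

Positions follow the repeating pattern AABB; grouping by letter gives 2 tracks.
Subsequence A is -13, -13, -13, -13, -13, -13, -13, -13, which is the constant sequence -13.
Subsequence B is 1, 8, ?, 64, 125, 216, 343, 512, which is perfect cubes starting at 1³.
Subsequence B's pattern makes the blank 27.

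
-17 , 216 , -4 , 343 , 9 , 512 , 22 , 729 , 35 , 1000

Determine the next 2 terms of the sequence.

Split by position mod 2 into 2 tracks.
Track A: -17, -4, 9, 22, 35. Adding 13 each time.
Track B: 216, 343, 512, 729, 1000. The cubes 6³, 7³, 8³, ….
Term 11 comes from track A (its 6th entry): 48.
The 12th slot belongs to track B; its 6th term is 1331.

48, 1331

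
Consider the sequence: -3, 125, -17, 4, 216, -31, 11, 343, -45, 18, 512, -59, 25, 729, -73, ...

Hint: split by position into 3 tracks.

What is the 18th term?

Split by position mod 3 into 3 tracks.
Stream A: -3, 4, 11, 18, 25. Arithmetic, step +7.
Stream B: 125, 216, 343, 512, 729. Perfect cubes starting at 5³.
Stream C: -17, -31, -45, -59, -73. Arithmetic with common difference −14.
The 18th slot belongs to stream C; its 6th term is -87.

-87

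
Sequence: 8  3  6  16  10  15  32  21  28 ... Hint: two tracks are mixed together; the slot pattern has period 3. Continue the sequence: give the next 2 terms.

Reading positions in blocks of 3 reveals the pattern ABB — 2 tracks woven together.
Track A is 8, 16, 32, which is powers 2^3, 2^4, 2^5, ….
Track B is 3, 6, 10, 15, 21, 28, which is triangular numbers starting at T_2.
The 10th slot belongs to track A; its 4th term is 64.
Term 11 comes from track B (its 7th entry): 36.

64, 36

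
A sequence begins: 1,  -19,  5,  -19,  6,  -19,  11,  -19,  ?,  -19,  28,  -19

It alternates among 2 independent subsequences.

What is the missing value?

Odd-indexed and even-indexed terms follow separate rules.
Track A: 1, 5, 6, 11, ?, 28. A Fibonacci-like recurrence a_n = a_{n-1} + a_{n-2}.
Track B: -19, -19, -19, -19, -19, -19. Constant -19.
The gap is track A's term 5; the rule gives 17.

17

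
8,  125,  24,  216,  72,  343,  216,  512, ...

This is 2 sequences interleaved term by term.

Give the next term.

Split by position mod 2 into 2 tracks.
Subsequence A = 8, 24, 72, 216: geometric with ratio 3.
Subsequence B = 125, 216, 343, 512: consecutive cubes n³ from n = 5.
Term 9 comes from subsequence A (its 5th entry): 648.

648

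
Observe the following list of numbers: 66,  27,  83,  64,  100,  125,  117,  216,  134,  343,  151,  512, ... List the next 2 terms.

Odd-indexed and even-indexed terms follow separate rules.
Track A: 66, 83, 100, 117, 134, 151 — linear: a_n = 49 + 17·n.
Track B: 27, 64, 125, 216, 343, 512 — consecutive cubes n³ from n = 3.
The 13th slot belongs to track A; its 7th term is 168.
Term 14 comes from track B (its 7th entry): 729.

168, 729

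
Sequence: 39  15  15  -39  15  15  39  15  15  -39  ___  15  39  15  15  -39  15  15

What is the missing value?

15

The slot pattern repeats as ABB (period 3), so there are 2 interleaved tracks.
Subsequence A: 39, -39, 39, -39, 39, -39. Alternating ±39.
Subsequence B: 15, 15, 15, 15, 15, 15, ?, 15, 15, 15, 15, 15. Constant 15.
So the missing entry in subsequence B is 15.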